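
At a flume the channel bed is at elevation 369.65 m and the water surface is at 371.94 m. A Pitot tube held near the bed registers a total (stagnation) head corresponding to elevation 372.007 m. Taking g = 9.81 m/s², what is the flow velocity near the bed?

v ≈ 1.15 m/s

Near the bed, under hydrostatic conditions, the piezometric head (z + ψ) equals the free-surface elevation, 371.94 m.
Velocity head = total − piezometric = 372.007 − 371.94 = 0.067 m.
v = √(2g·h_v) = √(2 × 9.81 × 0.067) = 1.15 m/s.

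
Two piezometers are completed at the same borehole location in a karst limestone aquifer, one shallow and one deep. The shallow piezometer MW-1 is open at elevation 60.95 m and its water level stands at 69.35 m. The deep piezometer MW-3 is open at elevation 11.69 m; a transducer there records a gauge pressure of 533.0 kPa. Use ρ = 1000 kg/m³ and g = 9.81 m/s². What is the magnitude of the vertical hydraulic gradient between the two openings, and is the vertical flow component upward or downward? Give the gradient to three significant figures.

Total head at MW-1: h = 69.35 m (water level in the standpipe).
Pressure head at MW-3: ψ = P/(ρg) = 533.0×1000 / (1000 × 9.81) = 54.33 m.
Total head at MW-3: h = z + ψ = 11.69 + 54.33 = 66.02 m.
Δh = h(MW-1) − h(MW-3) = 69.35 − 66.02 = 3.33 m.
Vertical separation Δz = 60.95 − 11.69 = 49.26 m.
|i_v| = |Δh| / Δz = 3.33 / 49.26 = 0.0676.
Head is higher in the shallow piezometer, so vertical flow is downward (recharge condition).

|i_v| ≈ 0.0676; vertical flow is downward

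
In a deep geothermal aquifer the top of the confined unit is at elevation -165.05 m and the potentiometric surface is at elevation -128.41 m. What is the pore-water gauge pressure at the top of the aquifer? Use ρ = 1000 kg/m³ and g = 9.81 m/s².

Pressure head at the aquifer top: ψ = h − z = -128.41 − (-165.05) = 36.64 m.
P = ρgψ = 1000 × 9.81 × 36.64 = 359438 Pa ≈ 359 kPa.

P ≈ 359 kPa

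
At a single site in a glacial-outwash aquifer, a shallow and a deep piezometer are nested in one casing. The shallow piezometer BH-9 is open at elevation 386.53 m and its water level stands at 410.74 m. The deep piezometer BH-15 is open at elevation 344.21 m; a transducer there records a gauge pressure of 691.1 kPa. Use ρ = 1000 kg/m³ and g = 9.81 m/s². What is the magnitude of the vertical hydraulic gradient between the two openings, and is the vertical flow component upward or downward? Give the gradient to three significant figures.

Total head at BH-9: h = 410.74 m (water level in the standpipe).
Pressure head at BH-15: ψ = P/(ρg) = 691.1×1000 / (1000 × 9.81) = 70.45 m.
Total head at BH-15: h = z + ψ = 344.21 + 70.45 = 414.66 m.
Δh = h(BH-9) − h(BH-15) = 410.74 − 414.66 = -3.92 m.
Vertical separation Δz = 386.53 − 344.21 = 42.32 m.
|i_v| = |Δh| / Δz = 3.92 / 42.32 = 0.0926.
Head is higher in the deep piezometer, so vertical flow is upward (discharge condition).

|i_v| ≈ 0.0926; vertical flow is upward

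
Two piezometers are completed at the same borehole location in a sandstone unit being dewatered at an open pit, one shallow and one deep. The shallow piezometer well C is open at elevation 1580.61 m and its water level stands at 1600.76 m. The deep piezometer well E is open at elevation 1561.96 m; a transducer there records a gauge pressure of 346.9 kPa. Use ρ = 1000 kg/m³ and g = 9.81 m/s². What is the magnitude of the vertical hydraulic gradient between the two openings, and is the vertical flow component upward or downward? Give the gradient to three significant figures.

|i_v| ≈ 0.184; vertical flow is downward

Total head at well C: h = 1600.76 m (water level in the standpipe).
Pressure head at well E: ψ = P/(ρg) = 346.9×1000 / (1000 × 9.81) = 35.36 m.
Total head at well E: h = z + ψ = 1561.96 + 35.36 = 1597.32 m.
Δh = h(well C) − h(well E) = 1600.76 − 1597.32 = 3.44 m.
Vertical separation Δz = 1580.61 − 1561.96 = 18.65 m.
|i_v| = |Δh| / Δz = 3.44 / 18.65 = 0.184.
Head is higher in the shallow piezometer, so vertical flow is downward (recharge condition).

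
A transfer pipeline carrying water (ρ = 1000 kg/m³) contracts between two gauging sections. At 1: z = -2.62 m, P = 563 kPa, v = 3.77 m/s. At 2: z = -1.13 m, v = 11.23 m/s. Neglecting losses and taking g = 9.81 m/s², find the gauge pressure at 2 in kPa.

Pressure head at 1: ψ₁ = P₁/(ρg) = 563×1000 / (1000 × 9.81) = 57.39 m.
Velocity heads: v₁²/2g = 3.77²/19.62 = 0.724 m; v₂²/2g = 11.23²/19.62 = 6.428 m.
Total head H = z₁ + ψ₁ + v₁²/2g = -2.62 + 57.39 + 0.724 = 55.49 m.
ψ₂ = H − z₂ − v₂²/2g = 55.49 − (-1.13) − 6.428 = 50.19 m.
P₂ = ρgψ₂ = 1000 × 9.81 × 50.19 ≈ 492 kPa.

P₂ ≈ 492 kPa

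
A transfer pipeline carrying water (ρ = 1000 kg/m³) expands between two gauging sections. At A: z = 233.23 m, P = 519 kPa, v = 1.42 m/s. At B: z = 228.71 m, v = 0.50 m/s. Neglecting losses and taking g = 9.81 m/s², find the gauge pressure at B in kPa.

Pressure head at A: ψ₁ = P₁/(ρg) = 519×1000 / (1000 × 9.81) = 52.91 m.
Velocity heads: v₁²/2g = 1.42²/19.62 = 0.103 m; v₂²/2g = 0.50²/19.62 = 0.013 m.
Total head H = z₁ + ψ₁ + v₁²/2g = 233.23 + 52.91 + 0.103 = 286.24 m.
ψ₂ = H − z₂ − v₂²/2g = 286.24 − 228.71 − 0.013 = 57.52 m.
P₂ = ρgψ₂ = 1000 × 9.81 × 57.52 ≈ 564 kPa.

P₂ ≈ 564 kPa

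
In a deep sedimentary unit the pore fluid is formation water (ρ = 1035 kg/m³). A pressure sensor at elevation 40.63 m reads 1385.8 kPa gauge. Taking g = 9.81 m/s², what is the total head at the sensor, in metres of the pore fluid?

ψ = P/(ρg) = 1385.8×1000 / (1035 × 9.81) = 136.49 m.
h = z + ψ = 40.63 + 136.49 = 177.12 m.

h ≈ 177.12 m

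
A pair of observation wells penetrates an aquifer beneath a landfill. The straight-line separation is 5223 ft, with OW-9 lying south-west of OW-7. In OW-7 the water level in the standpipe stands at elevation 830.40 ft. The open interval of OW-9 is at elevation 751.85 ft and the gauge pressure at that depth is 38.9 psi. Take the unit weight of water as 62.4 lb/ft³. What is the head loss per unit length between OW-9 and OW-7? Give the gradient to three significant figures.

Total head at OW-7: h = 830.40 ft (water level in the piezometer is the total head).
Pressure head at OW-9: ψ = 144·P/γ = 144 × 38.9 / 62.4 = 89.77 ft.
Total head at OW-9: h = z + ψ = 751.85 + 89.77 = 841.62 ft.
Head difference: h(OW-7) − h(OW-9) = 830.40 − 841.62 = -11.22 ft.
Hydraulic gradient: i = |Δh| / L = 11.22 / 5223 = 0.00215.

i ≈ 0.00215 ft/ft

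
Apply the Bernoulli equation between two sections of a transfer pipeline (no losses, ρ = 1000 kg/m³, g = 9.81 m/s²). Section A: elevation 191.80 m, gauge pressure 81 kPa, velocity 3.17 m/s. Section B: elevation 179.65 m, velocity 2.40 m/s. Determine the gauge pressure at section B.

Pressure head at A: ψ₁ = P₁/(ρg) = 81×1000 / (1000 × 9.81) = 8.26 m.
Velocity heads: v₁²/2g = 3.17²/19.62 = 0.512 m; v₂²/2g = 2.40²/19.62 = 0.294 m.
Total head H = z₁ + ψ₁ + v₁²/2g = 191.80 + 8.26 + 0.512 = 200.57 m.
ψ₂ = H − z₂ − v₂²/2g = 200.57 − 179.65 − 0.294 = 20.63 m.
P₂ = ρgψ₂ = 1000 × 9.81 × 20.63 ≈ 202 kPa.

P₂ ≈ 202 kPa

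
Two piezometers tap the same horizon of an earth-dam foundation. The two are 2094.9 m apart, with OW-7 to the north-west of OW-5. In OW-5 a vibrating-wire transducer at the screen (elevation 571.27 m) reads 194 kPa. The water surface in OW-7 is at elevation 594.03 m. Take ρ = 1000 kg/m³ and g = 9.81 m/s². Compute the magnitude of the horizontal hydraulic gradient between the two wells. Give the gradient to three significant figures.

Pressure head at OW-5: ψ = P/(ρg) = 194×1000 / (1000 × 9.81) = 19.78 m.
Total head at OW-5: h = z + ψ = 571.27 + 19.78 = 591.05 m.
Total head at OW-7: h = 594.03 m (water level in the piezometer is the total head).
Head difference: h(OW-5) − h(OW-7) = 591.05 − 594.03 = -2.98 m.
Hydraulic gradient: i = |Δh| / L = 2.98 / 2094.9 = 0.00142.

i ≈ 0.00142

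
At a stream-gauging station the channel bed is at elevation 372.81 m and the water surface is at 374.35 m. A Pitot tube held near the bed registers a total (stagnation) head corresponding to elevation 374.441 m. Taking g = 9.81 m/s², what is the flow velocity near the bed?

v ≈ 1.34 m/s

Near the bed, under hydrostatic conditions, the piezometric head (z + ψ) equals the free-surface elevation, 374.35 m.
Velocity head = total − piezometric = 374.441 − 374.35 = 0.091 m.
v = √(2g·h_v) = √(2 × 9.81 × 0.091) = 1.34 m/s.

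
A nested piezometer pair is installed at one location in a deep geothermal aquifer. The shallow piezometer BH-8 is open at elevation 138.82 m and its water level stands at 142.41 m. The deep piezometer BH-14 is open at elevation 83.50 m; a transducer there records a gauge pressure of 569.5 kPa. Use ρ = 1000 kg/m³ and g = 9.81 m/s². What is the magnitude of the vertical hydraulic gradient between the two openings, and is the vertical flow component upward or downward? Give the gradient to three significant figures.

|i_v| ≈ 0.0155; vertical flow is downward

Total head at BH-8: h = 142.41 m (water level in the standpipe).
Pressure head at BH-14: ψ = P/(ρg) = 569.5×1000 / (1000 × 9.81) = 58.05 m.
Total head at BH-14: h = z + ψ = 83.50 + 58.05 = 141.55 m.
Δh = h(BH-8) − h(BH-14) = 142.41 − 141.55 = 0.86 m.
Vertical separation Δz = 138.82 − 83.50 = 55.32 m.
|i_v| = |Δh| / Δz = 0.86 / 55.32 = 0.0155.
Head is higher in the shallow piezometer, so vertical flow is downward (recharge condition).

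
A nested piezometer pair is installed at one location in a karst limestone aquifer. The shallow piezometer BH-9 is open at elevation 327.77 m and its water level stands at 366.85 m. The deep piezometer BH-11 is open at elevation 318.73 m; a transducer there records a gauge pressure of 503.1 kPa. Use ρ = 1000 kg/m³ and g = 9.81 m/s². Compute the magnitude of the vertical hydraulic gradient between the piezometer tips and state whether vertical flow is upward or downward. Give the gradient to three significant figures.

Total head at BH-9: h = 366.85 m (water level in the standpipe).
Pressure head at BH-11: ψ = P/(ρg) = 503.1×1000 / (1000 × 9.81) = 51.28 m.
Total head at BH-11: h = z + ψ = 318.73 + 51.28 = 370.01 m.
Δh = h(BH-9) − h(BH-11) = 366.85 − 370.01 = -3.16 m.
Vertical separation Δz = 327.77 − 318.73 = 9.04 m.
|i_v| = |Δh| / Δz = 3.16 / 9.04 = 0.350.
Head is higher in the deep piezometer, so vertical flow is upward (discharge condition).

|i_v| ≈ 0.350; vertical flow is upward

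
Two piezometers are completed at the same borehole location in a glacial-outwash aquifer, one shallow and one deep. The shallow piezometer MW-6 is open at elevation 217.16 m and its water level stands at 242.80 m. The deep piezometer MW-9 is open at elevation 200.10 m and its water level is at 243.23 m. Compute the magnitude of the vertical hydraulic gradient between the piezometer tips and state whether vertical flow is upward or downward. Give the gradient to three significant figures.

Total head at MW-6: h = 242.80 m (water level in the standpipe).
Total head at MW-9: h = 243.23 m.
Δh = h(MW-6) − h(MW-9) = 242.80 − 243.23 = -0.43 m.
Vertical separation Δz = 217.16 − 200.10 = 17.06 m.
|i_v| = |Δh| / Δz = 0.43 / 17.06 = 0.0252.
Head is higher in the deep piezometer, so vertical flow is upward (discharge condition).

|i_v| ≈ 0.0252; vertical flow is upward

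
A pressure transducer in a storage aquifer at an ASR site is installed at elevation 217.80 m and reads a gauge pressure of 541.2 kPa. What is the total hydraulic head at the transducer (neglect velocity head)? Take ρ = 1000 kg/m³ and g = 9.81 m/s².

ψ = P/(ρg) = 541.2×1000 / (1000 × 9.81) = 55.17 m.
h = z + ψ = 217.80 + 55.17 = 272.97 m.

h ≈ 272.97 m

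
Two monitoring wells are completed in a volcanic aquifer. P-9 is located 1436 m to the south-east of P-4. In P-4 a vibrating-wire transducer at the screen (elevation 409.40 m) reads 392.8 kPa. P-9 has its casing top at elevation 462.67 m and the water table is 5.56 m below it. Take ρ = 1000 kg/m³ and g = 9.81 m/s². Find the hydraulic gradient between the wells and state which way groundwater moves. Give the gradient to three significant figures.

Pressure head at P-4: ψ = P/(ρg) = 392.8×1000 / (1000 × 9.81) = 40.04 m.
Total head at P-4: h = z + ψ = 409.40 + 40.04 = 449.44 m.
Total head at P-9: h = 462.67 − 5.56 = 457.11 m.
Head difference: h(P-4) − h(P-9) = 449.44 − 457.11 = -7.67 m.
Hydraulic gradient: i = |Δh| / L = 7.67 / 1436 = 0.00534.
Flow is from higher to lower head: from P-9 toward P-4, i.e. toward the north-west.

i ≈ 0.00534; groundwater flows toward the north-west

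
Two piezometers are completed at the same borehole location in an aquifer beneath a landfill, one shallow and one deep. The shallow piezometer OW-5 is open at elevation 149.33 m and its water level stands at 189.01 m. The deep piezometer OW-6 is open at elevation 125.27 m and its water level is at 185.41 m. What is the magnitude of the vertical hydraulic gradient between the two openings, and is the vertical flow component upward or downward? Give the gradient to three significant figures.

Total head at OW-5: h = 189.01 m (water level in the standpipe).
Total head at OW-6: h = 185.41 m.
Δh = h(OW-5) − h(OW-6) = 189.01 − 185.41 = 3.60 m.
Vertical separation Δz = 149.33 − 125.27 = 24.06 m.
|i_v| = |Δh| / Δz = 3.60 / 24.06 = 0.150.
Head is higher in the shallow piezometer, so vertical flow is downward (recharge condition).

|i_v| ≈ 0.150; vertical flow is downward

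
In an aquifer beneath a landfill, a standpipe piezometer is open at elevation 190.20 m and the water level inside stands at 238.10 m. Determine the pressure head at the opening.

ψ ≈ 47.90 m

Total head h = 238.10 m (the water-surface elevation in the piezometer).
Pressure head ψ = h − z = 238.10 − 190.20 = 47.90 m.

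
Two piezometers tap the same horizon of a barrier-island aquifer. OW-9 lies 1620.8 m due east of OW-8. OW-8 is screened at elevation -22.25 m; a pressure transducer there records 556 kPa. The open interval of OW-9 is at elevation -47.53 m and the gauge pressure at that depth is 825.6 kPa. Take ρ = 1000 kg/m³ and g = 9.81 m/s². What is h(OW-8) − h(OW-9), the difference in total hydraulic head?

Pressure head at OW-8: ψ = P/(ρg) = 556×1000 / (1000 × 9.81) = 56.68 m.
Total head at OW-8: h = z + ψ = -22.25 + 56.68 = 34.43 m.
Pressure head at OW-9: ψ = P/(ρg) = 825.6×1000 / (1000 × 9.81) = 84.16 m.
Total head at OW-9: h = z + ψ = -47.53 + 84.16 = 36.63 m.
Head difference: h(OW-8) − h(OW-9) = 34.43 − 36.63 = -2.20 m.

Δh ≈ -2.20 m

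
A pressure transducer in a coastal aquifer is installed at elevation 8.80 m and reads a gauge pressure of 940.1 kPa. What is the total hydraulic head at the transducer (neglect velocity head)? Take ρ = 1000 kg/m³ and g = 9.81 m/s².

ψ = P/(ρg) = 940.1×1000 / (1000 × 9.81) = 95.83 m.
h = z + ψ = 8.80 + 95.83 = 104.63 m.

h ≈ 104.63 m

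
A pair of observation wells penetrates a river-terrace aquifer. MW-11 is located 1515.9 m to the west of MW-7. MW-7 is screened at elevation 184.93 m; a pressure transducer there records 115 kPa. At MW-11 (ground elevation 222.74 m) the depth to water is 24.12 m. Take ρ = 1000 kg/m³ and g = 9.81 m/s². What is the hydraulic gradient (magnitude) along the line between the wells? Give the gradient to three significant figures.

Pressure head at MW-7: ψ = P/(ρg) = 115×1000 / (1000 × 9.81) = 11.72 m.
Total head at MW-7: h = z + ψ = 184.93 + 11.72 = 196.65 m.
Total head at MW-11: h = 222.74 − 24.12 = 198.62 m.
Head difference: h(MW-7) − h(MW-11) = 196.65 − 198.62 = -1.97 m.
Hydraulic gradient: i = |Δh| / L = 1.97 / 1515.9 = 0.00130.

i ≈ 0.00130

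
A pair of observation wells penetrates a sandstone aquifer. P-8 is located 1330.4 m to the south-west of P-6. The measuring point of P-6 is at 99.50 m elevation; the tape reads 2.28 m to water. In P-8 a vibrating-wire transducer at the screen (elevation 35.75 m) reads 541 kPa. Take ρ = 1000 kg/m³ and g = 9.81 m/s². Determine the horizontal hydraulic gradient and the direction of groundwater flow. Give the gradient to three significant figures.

i ≈ 0.00475; groundwater flows toward the south-west

Total head at P-6: h = 99.50 − 2.28 = 97.22 m.
Pressure head at P-8: ψ = P/(ρg) = 541×1000 / (1000 × 9.81) = 55.15 m.
Total head at P-8: h = z + ψ = 35.75 + 55.15 = 90.90 m.
Head difference: h(P-6) − h(P-8) = 97.22 − 90.90 = 6.32 m.
Hydraulic gradient: i = |Δh| / L = 6.32 / 1330.4 = 0.00475.
Flow is from higher to lower head: from P-6 toward P-8, i.e. toward the south-west.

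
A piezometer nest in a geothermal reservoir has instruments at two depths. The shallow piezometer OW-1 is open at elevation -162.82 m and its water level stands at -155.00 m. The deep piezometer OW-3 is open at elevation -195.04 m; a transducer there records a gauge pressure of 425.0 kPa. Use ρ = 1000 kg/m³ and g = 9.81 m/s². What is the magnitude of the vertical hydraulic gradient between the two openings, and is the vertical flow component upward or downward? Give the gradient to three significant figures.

Total head at OW-1: h = -155.00 m (water level in the standpipe).
Pressure head at OW-3: ψ = P/(ρg) = 425.0×1000 / (1000 × 9.81) = 43.32 m.
Total head at OW-3: h = z + ψ = -195.04 + 43.32 = -151.72 m.
Δh = h(OW-1) − h(OW-3) = -155.00 − (-151.72) = -3.28 m.
Vertical separation Δz = -162.82 − (-195.04) = 32.22 m.
|i_v| = |Δh| / Δz = 3.28 / 32.22 = 0.102.
Head is higher in the deep piezometer, so vertical flow is upward (discharge condition).

|i_v| ≈ 0.102; vertical flow is upward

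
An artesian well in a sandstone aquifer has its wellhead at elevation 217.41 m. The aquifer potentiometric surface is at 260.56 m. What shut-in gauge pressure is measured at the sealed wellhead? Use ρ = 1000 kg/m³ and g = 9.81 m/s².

Head above the cap: Δh = 260.56 − 217.41 = 43.15 m.
P = ρgΔh = 1000 × 9.81 × 43.15 = 423302 Pa ≈ 423 kPa.

P ≈ 423 kPa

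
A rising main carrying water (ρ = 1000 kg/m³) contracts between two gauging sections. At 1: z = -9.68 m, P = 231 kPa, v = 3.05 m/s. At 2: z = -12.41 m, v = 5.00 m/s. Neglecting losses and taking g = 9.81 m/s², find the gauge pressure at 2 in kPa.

Pressure head at 1: ψ₁ = P₁/(ρg) = 231×1000 / (1000 × 9.81) = 23.55 m.
Velocity heads: v₁²/2g = 3.05²/19.62 = 0.474 m; v₂²/2g = 5.00²/19.62 = 1.274 m.
Total head H = z₁ + ψ₁ + v₁²/2g = -9.68 + 23.55 + 0.474 = 14.34 m.
ψ₂ = H − z₂ − v₂²/2g = 14.34 − (-12.41) − 1.274 = 25.48 m.
P₂ = ρgψ₂ = 1000 × 9.81 × 25.48 ≈ 250 kPa.

P₂ ≈ 250 kPa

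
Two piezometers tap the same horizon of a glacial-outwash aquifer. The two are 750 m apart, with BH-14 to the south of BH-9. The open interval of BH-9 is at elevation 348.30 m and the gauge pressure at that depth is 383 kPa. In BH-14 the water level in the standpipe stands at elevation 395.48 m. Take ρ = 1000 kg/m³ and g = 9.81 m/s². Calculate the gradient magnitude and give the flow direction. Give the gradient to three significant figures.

Pressure head at BH-9: ψ = P/(ρg) = 383×1000 / (1000 × 9.81) = 39.04 m.
Total head at BH-9: h = z + ψ = 348.30 + 39.04 = 387.34 m.
Total head at BH-14: h = 395.48 m (water level in the piezometer is the total head).
Head difference: h(BH-9) − h(BH-14) = 387.34 − 395.48 = -8.14 m.
Hydraulic gradient: i = |Δh| / L = 8.14 / 750 = 0.0109.
Flow is from higher to lower head: from BH-14 toward BH-9, i.e. toward the north.

i ≈ 0.0109; groundwater flows toward the north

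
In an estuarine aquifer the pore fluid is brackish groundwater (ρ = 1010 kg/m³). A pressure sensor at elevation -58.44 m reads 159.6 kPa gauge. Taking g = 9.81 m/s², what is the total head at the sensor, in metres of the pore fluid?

ψ = P/(ρg) = 159.6×1000 / (1010 × 9.81) = 16.11 m.
h = z + ψ = -58.44 + 16.11 = -42.33 m.

h ≈ -42.33 m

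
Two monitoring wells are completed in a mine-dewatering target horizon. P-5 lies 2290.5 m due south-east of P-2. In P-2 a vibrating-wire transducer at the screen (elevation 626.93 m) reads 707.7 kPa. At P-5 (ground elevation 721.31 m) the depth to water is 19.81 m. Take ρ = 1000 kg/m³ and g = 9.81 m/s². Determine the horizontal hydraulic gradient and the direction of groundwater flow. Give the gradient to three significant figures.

i ≈ 0.00106; groundwater flows toward the north-west

Pressure head at P-2: ψ = P/(ρg) = 707.7×1000 / (1000 × 9.81) = 72.14 m.
Total head at P-2: h = z + ψ = 626.93 + 72.14 = 699.07 m.
Total head at P-5: h = 721.31 − 19.81 = 701.50 m.
Head difference: h(P-2) − h(P-5) = 699.07 − 701.50 = -2.43 m.
Hydraulic gradient: i = |Δh| / L = 2.43 / 2290.5 = 0.00106.
Flow is from higher to lower head: from P-5 toward P-2, i.e. toward the north-west.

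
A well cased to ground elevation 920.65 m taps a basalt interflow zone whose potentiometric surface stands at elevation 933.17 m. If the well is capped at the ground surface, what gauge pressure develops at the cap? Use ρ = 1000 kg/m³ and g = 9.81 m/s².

Head above the cap: Δh = 933.17 − 920.65 = 12.52 m.
P = ρgΔh = 1000 × 9.81 × 12.52 = 122821 Pa ≈ 123 kPa.

P ≈ 123 kPa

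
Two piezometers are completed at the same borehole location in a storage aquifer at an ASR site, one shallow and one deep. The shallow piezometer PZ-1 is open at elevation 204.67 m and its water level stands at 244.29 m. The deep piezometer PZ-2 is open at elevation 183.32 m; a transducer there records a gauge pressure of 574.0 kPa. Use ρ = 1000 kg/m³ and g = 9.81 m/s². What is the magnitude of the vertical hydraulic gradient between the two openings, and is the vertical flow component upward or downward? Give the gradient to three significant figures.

Total head at PZ-1: h = 244.29 m (water level in the standpipe).
Pressure head at PZ-2: ψ = P/(ρg) = 574.0×1000 / (1000 × 9.81) = 58.51 m.
Total head at PZ-2: h = z + ψ = 183.32 + 58.51 = 241.83 m.
Δh = h(PZ-1) − h(PZ-2) = 244.29 − 241.83 = 2.46 m.
Vertical separation Δz = 204.67 − 183.32 = 21.35 m.
|i_v| = |Δh| / Δz = 2.46 / 21.35 = 0.115.
Head is higher in the shallow piezometer, so vertical flow is downward (recharge condition).

|i_v| ≈ 0.115; vertical flow is downward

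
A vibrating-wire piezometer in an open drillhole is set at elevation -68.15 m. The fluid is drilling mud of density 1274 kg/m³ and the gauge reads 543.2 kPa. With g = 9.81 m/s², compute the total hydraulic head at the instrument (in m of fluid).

h ≈ -24.69 m

ψ = P/(ρg) = 543.2×1000 / (1274 × 9.81) = 43.46 m.
h = z + ψ = -68.15 + 43.46 = -24.69 m.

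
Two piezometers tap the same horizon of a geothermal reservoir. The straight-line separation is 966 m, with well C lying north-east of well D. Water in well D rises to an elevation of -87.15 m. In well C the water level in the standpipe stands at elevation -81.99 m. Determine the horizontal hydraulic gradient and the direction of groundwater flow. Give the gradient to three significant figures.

i ≈ 0.00534; groundwater flows toward the south-west

Total head at well D: h = -87.15 m (water level in the piezometer is the total head).
Total head at well C: h = -81.99 m (water level in the piezometer is the total head).
Head difference: h(well D) − h(well C) = -87.15 − (-81.99) = -5.16 m.
Hydraulic gradient: i = |Δh| / L = 5.16 / 966 = 0.00534.
Flow is from higher to lower head: from well C toward well D, i.e. toward the south-west.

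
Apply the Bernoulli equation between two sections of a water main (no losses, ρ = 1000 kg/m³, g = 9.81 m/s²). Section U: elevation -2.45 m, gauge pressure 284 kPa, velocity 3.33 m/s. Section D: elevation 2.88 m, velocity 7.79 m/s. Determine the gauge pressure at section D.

P₂ ≈ 207 kPa

Pressure head at U: ψ₁ = P₁/(ρg) = 284×1000 / (1000 × 9.81) = 28.95 m.
Velocity heads: v₁²/2g = 3.33²/19.62 = 0.565 m; v₂²/2g = 7.79²/19.62 = 3.093 m.
Total head H = z₁ + ψ₁ + v₁²/2g = -2.45 + 28.95 + 0.565 = 27.07 m.
ψ₂ = H − z₂ − v₂²/2g = 27.07 − 2.88 − 3.093 = 21.10 m.
P₂ = ρgψ₂ = 1000 × 9.81 × 21.10 ≈ 207 kPa.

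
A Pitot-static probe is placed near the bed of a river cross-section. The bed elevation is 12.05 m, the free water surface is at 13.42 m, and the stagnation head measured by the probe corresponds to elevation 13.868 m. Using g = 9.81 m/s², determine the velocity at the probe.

v ≈ 2.96 m/s

Near the bed, under hydrostatic conditions, the piezometric head (z + ψ) equals the free-surface elevation, 13.42 m.
Velocity head = total − piezometric = 13.868 − 13.42 = 0.448 m.
v = √(2g·h_v) = √(2 × 9.81 × 0.448) = 2.96 m/s.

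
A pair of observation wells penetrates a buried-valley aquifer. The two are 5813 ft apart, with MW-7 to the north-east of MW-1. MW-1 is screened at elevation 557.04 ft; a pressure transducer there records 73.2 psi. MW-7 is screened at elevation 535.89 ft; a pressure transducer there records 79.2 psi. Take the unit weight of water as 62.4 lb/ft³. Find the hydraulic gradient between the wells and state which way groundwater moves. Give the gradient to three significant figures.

Pressure head at MW-1: ψ = 144·P/γ = 144 × 73.2 / 62.4 = 168.92 ft.
Total head at MW-1: h = z + ψ = 557.04 + 168.92 = 725.96 ft.
Pressure head at MW-7: ψ = 144·P/γ = 144 × 79.2 / 62.4 = 182.77 ft.
Total head at MW-7: h = z + ψ = 535.89 + 182.77 = 718.66 ft.
Head difference: h(MW-1) − h(MW-7) = 725.96 − 718.66 = 7.30 ft.
Hydraulic gradient: i = |Δh| / L = 7.30 / 5813 = 0.00126.
Flow is from higher to lower head: from MW-1 toward MW-7, i.e. toward the north-east.

i ≈ 0.00126; groundwater flows toward the north-east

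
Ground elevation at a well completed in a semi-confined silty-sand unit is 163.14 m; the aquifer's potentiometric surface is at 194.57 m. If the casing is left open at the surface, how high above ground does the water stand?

≈ 31.43 m above ground

Water rises to the potentiometric surface, so the rise above ground = 194.57 − 163.14 = 31.43 m.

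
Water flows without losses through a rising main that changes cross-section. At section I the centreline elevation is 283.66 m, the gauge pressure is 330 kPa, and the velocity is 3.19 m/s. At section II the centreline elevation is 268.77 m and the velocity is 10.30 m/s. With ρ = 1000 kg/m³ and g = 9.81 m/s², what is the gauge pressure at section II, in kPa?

P₂ ≈ 428 kPa

Pressure head at I: ψ₁ = P₁/(ρg) = 330×1000 / (1000 × 9.81) = 33.64 m.
Velocity heads: v₁²/2g = 3.19²/19.62 = 0.519 m; v₂²/2g = 10.30²/19.62 = 5.407 m.
Total head H = z₁ + ψ₁ + v₁²/2g = 283.66 + 33.64 + 0.519 = 317.82 m.
ψ₂ = H − z₂ − v₂²/2g = 317.82 − 268.77 − 5.407 = 43.64 m.
P₂ = ρgψ₂ = 1000 × 9.81 × 43.64 ≈ 428 kPa.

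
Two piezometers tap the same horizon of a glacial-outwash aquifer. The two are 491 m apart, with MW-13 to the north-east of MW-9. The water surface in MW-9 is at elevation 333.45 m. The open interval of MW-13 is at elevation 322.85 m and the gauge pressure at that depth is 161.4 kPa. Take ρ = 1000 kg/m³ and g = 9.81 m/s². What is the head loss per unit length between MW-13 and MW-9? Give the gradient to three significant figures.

Total head at MW-9: h = 333.45 m (water level in the piezometer is the total head).
Pressure head at MW-13: ψ = P/(ρg) = 161.4×1000 / (1000 × 9.81) = 16.45 m.
Total head at MW-13: h = z + ψ = 322.85 + 16.45 = 339.30 m.
Head difference: h(MW-9) − h(MW-13) = 333.45 − 339.30 = -5.85 m.
Hydraulic gradient: i = |Δh| / L = 5.85 / 491 = 0.0119.

i ≈ 0.0119 m/m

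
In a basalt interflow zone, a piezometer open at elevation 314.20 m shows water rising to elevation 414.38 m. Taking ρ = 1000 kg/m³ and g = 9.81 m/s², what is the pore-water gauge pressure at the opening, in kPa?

P ≈ 983 kPa

Pressure head ψ = h − z = 414.38 − 314.20 = 100.18 m.
P = ρgψ = 1000 × 9.81 × 100.18 = 982766 Pa ≈ 983 kPa.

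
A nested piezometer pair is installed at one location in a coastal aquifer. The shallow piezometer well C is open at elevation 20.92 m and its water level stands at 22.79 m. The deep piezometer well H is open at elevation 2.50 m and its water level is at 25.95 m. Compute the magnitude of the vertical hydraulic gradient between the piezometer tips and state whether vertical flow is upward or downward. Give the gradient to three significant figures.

Total head at well C: h = 22.79 m (water level in the standpipe).
Total head at well H: h = 25.95 m.
Δh = h(well C) − h(well H) = 22.79 − 25.95 = -3.16 m.
Vertical separation Δz = 20.92 − 2.50 = 18.42 m.
|i_v| = |Δh| / Δz = 3.16 / 18.42 = 0.172.
Head is higher in the deep piezometer, so vertical flow is upward (discharge condition).

|i_v| ≈ 0.172; vertical flow is upward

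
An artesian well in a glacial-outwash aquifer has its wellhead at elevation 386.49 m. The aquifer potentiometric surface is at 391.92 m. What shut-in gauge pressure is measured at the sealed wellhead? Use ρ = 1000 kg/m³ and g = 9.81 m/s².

Head above the cap: Δh = 391.92 − 386.49 = 5.43 m.
P = ρgΔh = 1000 × 9.81 × 5.43 = 53268 Pa ≈ 53.3 kPa.

P ≈ 53.3 kPa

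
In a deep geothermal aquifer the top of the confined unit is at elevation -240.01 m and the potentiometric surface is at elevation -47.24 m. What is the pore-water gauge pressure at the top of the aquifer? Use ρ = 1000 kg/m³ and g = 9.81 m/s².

Pressure head at the aquifer top: ψ = h − z = -47.24 − (-240.01) = 192.77 m.
P = ρgψ = 1000 × 9.81 × 192.77 = 1891074 Pa ≈ 1890 kPa.

P ≈ 1890 kPa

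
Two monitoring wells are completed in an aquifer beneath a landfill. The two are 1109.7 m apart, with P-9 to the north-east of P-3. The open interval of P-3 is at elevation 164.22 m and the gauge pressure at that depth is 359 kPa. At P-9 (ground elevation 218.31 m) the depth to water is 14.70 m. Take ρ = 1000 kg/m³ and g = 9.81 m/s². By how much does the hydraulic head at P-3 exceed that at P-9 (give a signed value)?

Δh ≈ -2.79 m

Pressure head at P-3: ψ = P/(ρg) = 359×1000 / (1000 × 9.81) = 36.60 m.
Total head at P-3: h = z + ψ = 164.22 + 36.60 = 200.82 m.
Total head at P-9: h = 218.31 − 14.70 = 203.61 m.
Head difference: h(P-3) − h(P-9) = 200.82 − 203.61 = -2.79 m.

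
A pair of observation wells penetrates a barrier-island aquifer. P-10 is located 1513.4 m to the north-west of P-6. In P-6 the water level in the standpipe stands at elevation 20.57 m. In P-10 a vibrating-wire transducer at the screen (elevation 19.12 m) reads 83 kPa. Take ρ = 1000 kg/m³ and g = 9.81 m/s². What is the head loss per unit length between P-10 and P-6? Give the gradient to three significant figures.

i ≈ 0.00463 m/m

Total head at P-6: h = 20.57 m (water level in the piezometer is the total head).
Pressure head at P-10: ψ = P/(ρg) = 83×1000 / (1000 × 9.81) = 8.46 m.
Total head at P-10: h = z + ψ = 19.12 + 8.46 = 27.58 m.
Head difference: h(P-6) − h(P-10) = 20.57 − 27.58 = -7.01 m.
Hydraulic gradient: i = |Δh| / L = 7.01 / 1513.4 = 0.00463.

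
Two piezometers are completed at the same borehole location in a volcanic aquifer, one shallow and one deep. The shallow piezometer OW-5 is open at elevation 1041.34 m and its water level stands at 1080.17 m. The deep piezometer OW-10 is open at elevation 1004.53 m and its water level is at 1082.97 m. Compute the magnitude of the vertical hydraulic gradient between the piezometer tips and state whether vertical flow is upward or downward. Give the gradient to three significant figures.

|i_v| ≈ 0.0761; vertical flow is upward

Total head at OW-5: h = 1080.17 m (water level in the standpipe).
Total head at OW-10: h = 1082.97 m.
Δh = h(OW-5) − h(OW-10) = 1080.17 − 1082.97 = -2.80 m.
Vertical separation Δz = 1041.34 − 1004.53 = 36.81 m.
|i_v| = |Δh| / Δz = 2.80 / 36.81 = 0.0761.
Head is higher in the deep piezometer, so vertical flow is upward (discharge condition).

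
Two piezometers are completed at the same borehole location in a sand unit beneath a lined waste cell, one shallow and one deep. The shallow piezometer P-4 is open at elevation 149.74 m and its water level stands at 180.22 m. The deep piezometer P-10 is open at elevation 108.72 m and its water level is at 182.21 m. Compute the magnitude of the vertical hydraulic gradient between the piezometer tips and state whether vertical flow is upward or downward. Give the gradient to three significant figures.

Total head at P-4: h = 180.22 m (water level in the standpipe).
Total head at P-10: h = 182.21 m.
Δh = h(P-4) − h(P-10) = 180.22 − 182.21 = -1.99 m.
Vertical separation Δz = 149.74 − 108.72 = 41.02 m.
|i_v| = |Δh| / Δz = 1.99 / 41.02 = 0.0485.
Head is higher in the deep piezometer, so vertical flow is upward (discharge condition).

|i_v| ≈ 0.0485; vertical flow is upward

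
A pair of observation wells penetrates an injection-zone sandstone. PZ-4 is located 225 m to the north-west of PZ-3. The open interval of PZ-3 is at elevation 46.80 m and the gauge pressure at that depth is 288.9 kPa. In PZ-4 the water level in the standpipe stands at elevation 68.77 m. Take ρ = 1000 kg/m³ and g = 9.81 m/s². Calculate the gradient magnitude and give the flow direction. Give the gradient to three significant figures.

i ≈ 0.0332; groundwater flows toward the north-west

Pressure head at PZ-3: ψ = P/(ρg) = 288.9×1000 / (1000 × 9.81) = 29.45 m.
Total head at PZ-3: h = z + ψ = 46.80 + 29.45 = 76.25 m.
Total head at PZ-4: h = 68.77 m (water level in the piezometer is the total head).
Head difference: h(PZ-3) − h(PZ-4) = 76.25 − 68.77 = 7.48 m.
Hydraulic gradient: i = |Δh| / L = 7.48 / 225 = 0.0332.
Flow is from higher to lower head: from PZ-3 toward PZ-4, i.e. toward the north-west.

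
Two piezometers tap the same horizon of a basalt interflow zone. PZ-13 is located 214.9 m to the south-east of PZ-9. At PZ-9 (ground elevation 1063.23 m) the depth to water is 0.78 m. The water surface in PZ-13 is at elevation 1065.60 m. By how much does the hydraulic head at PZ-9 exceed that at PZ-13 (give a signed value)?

Δh ≈ -3.15 m

Total head at PZ-9: h = 1063.23 − 0.78 = 1062.45 m.
Total head at PZ-13: h = 1065.60 m (water level in the piezometer is the total head).
Head difference: h(PZ-9) − h(PZ-13) = 1062.45 − 1065.60 = -3.15 m.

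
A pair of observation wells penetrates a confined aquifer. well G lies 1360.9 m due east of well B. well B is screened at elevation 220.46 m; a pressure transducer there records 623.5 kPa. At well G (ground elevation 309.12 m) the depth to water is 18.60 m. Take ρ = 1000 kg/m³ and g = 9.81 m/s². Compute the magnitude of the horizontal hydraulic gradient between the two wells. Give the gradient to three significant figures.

Pressure head at well B: ψ = P/(ρg) = 623.5×1000 / (1000 × 9.81) = 63.56 m.
Total head at well B: h = z + ψ = 220.46 + 63.56 = 284.02 m.
Total head at well G: h = 309.12 − 18.60 = 290.52 m.
Head difference: h(well B) − h(well G) = 284.02 − 290.52 = -6.50 m.
Hydraulic gradient: i = |Δh| / L = 6.50 / 1360.9 = 0.00478.

i ≈ 0.00478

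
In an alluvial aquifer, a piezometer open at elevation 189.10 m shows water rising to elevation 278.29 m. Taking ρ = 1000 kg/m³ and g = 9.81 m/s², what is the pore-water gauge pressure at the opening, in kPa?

P ≈ 875 kPa

Pressure head ψ = h − z = 278.29 − 189.10 = 89.19 m.
P = ρgψ = 1000 × 9.81 × 89.19 = 874954 Pa ≈ 875 kPa.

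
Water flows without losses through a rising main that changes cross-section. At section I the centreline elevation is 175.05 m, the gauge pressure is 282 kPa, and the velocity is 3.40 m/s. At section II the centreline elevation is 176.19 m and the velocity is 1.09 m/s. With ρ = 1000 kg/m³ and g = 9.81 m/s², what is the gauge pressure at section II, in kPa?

P₂ ≈ 276 kPa

Pressure head at I: ψ₁ = P₁/(ρg) = 282×1000 / (1000 × 9.81) = 28.75 m.
Velocity heads: v₁²/2g = 3.40²/19.62 = 0.589 m; v₂²/2g = 1.09²/19.62 = 0.061 m.
Total head H = z₁ + ψ₁ + v₁²/2g = 175.05 + 28.75 + 0.589 = 204.39 m.
ψ₂ = H − z₂ − v₂²/2g = 204.39 − 176.19 − 0.061 = 28.14 m.
P₂ = ρgψ₂ = 1000 × 9.81 × 28.14 ≈ 276 kPa.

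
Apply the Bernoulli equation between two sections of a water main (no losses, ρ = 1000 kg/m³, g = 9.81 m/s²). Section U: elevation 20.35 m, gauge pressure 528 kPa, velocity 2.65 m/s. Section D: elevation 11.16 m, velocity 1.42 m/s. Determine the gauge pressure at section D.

P₂ ≈ 621 kPa

Pressure head at U: ψ₁ = P₁/(ρg) = 528×1000 / (1000 × 9.81) = 53.82 m.
Velocity heads: v₁²/2g = 2.65²/19.62 = 0.358 m; v₂²/2g = 1.42²/19.62 = 0.103 m.
Total head H = z₁ + ψ₁ + v₁²/2g = 20.35 + 53.82 + 0.358 = 74.53 m.
ψ₂ = H − z₂ − v₂²/2g = 74.53 − 11.16 − 0.103 = 63.27 m.
P₂ = ρgψ₂ = 1000 × 9.81 × 63.27 ≈ 621 kPa.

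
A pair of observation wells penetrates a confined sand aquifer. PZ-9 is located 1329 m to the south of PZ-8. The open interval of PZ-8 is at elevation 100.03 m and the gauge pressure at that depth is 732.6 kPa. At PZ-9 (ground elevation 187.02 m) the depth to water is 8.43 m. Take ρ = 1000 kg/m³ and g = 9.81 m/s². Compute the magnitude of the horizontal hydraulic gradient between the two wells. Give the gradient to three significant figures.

Pressure head at PZ-8: ψ = P/(ρg) = 732.6×1000 / (1000 × 9.81) = 74.68 m.
Total head at PZ-8: h = z + ψ = 100.03 + 74.68 = 174.71 m.
Total head at PZ-9: h = 187.02 − 8.43 = 178.59 m.
Head difference: h(PZ-8) − h(PZ-9) = 174.71 − 178.59 = -3.88 m.
Hydraulic gradient: i = |Δh| / L = 3.88 / 1329 = 0.00292.

i ≈ 0.00292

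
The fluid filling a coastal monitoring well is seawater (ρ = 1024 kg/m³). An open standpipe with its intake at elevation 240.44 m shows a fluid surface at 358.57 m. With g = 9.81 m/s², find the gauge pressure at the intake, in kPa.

Pressure head ψ = h − z = 358.57 − 240.44 = 118.13 m.
P = ρgψ = 1024 × 9.81 × 118.13 = 1186668 Pa ≈ 1190 kPa.

P ≈ 1190 kPa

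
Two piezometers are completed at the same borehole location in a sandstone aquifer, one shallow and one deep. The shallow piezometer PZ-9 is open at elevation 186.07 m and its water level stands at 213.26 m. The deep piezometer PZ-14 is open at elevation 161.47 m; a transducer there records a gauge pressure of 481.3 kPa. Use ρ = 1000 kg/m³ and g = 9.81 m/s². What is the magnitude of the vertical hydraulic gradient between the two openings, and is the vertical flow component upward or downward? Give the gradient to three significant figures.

Total head at PZ-9: h = 213.26 m (water level in the standpipe).
Pressure head at PZ-14: ψ = P/(ρg) = 481.3×1000 / (1000 × 9.81) = 49.06 m.
Total head at PZ-14: h = z + ψ = 161.47 + 49.06 = 210.53 m.
Δh = h(PZ-9) − h(PZ-14) = 213.26 − 210.53 = 2.73 m.
Vertical separation Δz = 186.07 − 161.47 = 24.60 m.
|i_v| = |Δh| / Δz = 2.73 / 24.60 = 0.111.
Head is higher in the shallow piezometer, so vertical flow is downward (recharge condition).

|i_v| ≈ 0.111; vertical flow is downward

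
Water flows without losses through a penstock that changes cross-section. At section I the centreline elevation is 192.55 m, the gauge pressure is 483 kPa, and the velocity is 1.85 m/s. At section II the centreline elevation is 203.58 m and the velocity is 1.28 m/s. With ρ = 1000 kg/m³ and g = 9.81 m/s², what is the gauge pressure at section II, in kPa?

P₂ ≈ 376 kPa

Pressure head at I: ψ₁ = P₁/(ρg) = 483×1000 / (1000 × 9.81) = 49.24 m.
Velocity heads: v₁²/2g = 1.85²/19.62 = 0.174 m; v₂²/2g = 1.28²/19.62 = 0.084 m.
Total head H = z₁ + ψ₁ + v₁²/2g = 192.55 + 49.24 + 0.174 = 241.96 m.
ψ₂ = H − z₂ − v₂²/2g = 241.96 − 203.58 − 0.084 = 38.30 m.
P₂ = ρgψ₂ = 1000 × 9.81 × 38.30 ≈ 376 kPa.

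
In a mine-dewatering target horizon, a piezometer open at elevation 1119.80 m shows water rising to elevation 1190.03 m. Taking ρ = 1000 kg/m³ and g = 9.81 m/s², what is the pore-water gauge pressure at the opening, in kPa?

Pressure head ψ = h − z = 1190.03 − 1119.80 = 70.23 m.
P = ρgψ = 1000 × 9.81 × 70.23 = 688956 Pa ≈ 689 kPa.

P ≈ 689 kPa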